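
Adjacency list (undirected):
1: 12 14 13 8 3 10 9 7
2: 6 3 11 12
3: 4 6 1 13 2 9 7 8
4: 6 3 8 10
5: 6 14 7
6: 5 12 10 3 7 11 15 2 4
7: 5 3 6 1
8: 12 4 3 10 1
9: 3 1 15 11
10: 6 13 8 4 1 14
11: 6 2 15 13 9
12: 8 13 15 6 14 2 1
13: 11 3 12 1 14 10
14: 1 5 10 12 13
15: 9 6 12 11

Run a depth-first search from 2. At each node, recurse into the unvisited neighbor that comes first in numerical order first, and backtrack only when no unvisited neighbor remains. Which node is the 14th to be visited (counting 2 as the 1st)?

12

Visit 2
2 → 3
3 → 1
1 → 7
7 → 5
5 → 6
6 → 4
4 → 8
8 → 10
10 → 13
13 → 11
11 → 9
9 → 15
15 → 12
12 → 14

Visit order: 2, 3, 1, 7, 5, 6, 4, 8, 10, 13, 11, 9, 15, 12, 14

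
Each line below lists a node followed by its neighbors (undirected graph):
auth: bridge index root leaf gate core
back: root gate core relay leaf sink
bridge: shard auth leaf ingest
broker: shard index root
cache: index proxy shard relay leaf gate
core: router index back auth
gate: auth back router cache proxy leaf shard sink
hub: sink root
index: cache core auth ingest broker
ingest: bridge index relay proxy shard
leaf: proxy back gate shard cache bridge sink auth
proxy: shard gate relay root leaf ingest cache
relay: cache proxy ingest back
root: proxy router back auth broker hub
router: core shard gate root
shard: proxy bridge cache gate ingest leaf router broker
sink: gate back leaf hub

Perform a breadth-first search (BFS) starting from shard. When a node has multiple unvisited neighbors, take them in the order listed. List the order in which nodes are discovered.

Visit shard; enqueue proxy, bridge, cache, gate, ingest, leaf, router, broker → queue [proxy, bridge, cache, gate, ingest, leaf, router, broker]
Visit proxy; enqueue relay, root → queue [bridge, cache, gate, ingest, leaf, router, broker, relay, root]
Visit bridge; enqueue auth → queue [cache, gate, ingest, leaf, router, broker, relay, root, auth]
Visit cache; enqueue index → queue [gate, ingest, leaf, router, broker, relay, root, auth, index]
Visit gate; enqueue back, sink → queue [ingest, leaf, router, broker, relay, root, auth, index, back, sink]
Visit ingest → queue [leaf, router, broker, relay, root, auth, index, back, sink]
Visit leaf → queue [router, broker, relay, root, auth, index, back, sink]
Visit router; enqueue core → queue [broker, relay, root, auth, index, back, sink, core]
Visit broker → queue [relay, root, auth, index, back, sink, core]
Visit relay → queue [root, auth, index, back, sink, core]
Visit root; enqueue hub → queue [auth, index, back, sink, core, hub]
Visit auth → queue [index, back, sink, core, hub]
Visit index → queue [back, sink, core, hub]
Visit back → queue [sink, core, hub]
Visit sink → queue [core, hub]
Visit core → queue [hub]
Visit hub → queue []

shard proxy bridge cache gate ingest leaf router broker relay root auth index back sink core hub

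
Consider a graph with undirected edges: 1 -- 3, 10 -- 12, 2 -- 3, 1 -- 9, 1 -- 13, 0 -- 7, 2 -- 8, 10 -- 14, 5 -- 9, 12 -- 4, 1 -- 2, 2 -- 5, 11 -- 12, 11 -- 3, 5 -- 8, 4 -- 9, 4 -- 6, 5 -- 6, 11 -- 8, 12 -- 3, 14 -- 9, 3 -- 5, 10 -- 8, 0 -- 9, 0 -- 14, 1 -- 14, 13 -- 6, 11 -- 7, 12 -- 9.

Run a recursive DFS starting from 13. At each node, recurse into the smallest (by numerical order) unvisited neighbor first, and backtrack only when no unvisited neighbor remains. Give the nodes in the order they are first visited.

Visit 13
13 → 1
1 → 2
2 → 3
3 → 5
5 → 6
6 → 4
4 → 9
9 → 0
0 → 7
7 → 11
11 → 8
8 → 10
10 → 12
10 → 14

13 1 2 3 5 6 4 9 0 7 11 8 10 12 14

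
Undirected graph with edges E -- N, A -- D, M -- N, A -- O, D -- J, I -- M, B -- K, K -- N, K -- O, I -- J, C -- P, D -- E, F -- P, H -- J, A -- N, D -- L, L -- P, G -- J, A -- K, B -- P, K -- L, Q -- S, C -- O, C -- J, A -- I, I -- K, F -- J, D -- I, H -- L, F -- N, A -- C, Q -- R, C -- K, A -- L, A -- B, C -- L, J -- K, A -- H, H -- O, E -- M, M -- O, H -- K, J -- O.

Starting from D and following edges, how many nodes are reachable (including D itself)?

BFS from D visits: D, L, J, I, E, A, P, K, H, C, O, G, F, M, N, B
Reachable nodes: 16 of 19 total.

16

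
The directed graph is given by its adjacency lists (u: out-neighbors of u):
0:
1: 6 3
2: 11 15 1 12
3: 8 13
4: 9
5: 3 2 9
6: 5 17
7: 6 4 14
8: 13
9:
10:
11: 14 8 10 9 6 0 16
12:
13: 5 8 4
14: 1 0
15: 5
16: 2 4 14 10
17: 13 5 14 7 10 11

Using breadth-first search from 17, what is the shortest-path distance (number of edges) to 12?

3

Level 0: 17
Level 1: 5, 7, 10, 11, 13, 14
Level 2: 0, 1, 2, 3, 4, 6, 8, 9, 16
Level 3: 12, 15
12 first appears at level 3.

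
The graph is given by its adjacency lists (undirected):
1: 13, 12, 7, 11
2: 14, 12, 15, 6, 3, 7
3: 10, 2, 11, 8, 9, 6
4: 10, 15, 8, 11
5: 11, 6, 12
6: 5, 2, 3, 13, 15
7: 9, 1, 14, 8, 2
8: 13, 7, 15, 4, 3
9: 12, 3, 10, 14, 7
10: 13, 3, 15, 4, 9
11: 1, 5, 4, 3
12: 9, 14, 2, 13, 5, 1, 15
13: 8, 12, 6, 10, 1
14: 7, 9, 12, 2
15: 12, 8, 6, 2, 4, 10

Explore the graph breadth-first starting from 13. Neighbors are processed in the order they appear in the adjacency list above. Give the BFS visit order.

Visit 13; enqueue 8, 12, 6, 10, 1 → queue [8, 12, 6, 10, 1]
Visit 8; enqueue 7, 15, 4, 3 → queue [12, 6, 10, 1, 7, 15, 4, 3]
Visit 12; enqueue 9, 14, 2, 5 → queue [6, 10, 1, 7, 15, 4, 3, 9, 14, 2, 5]
Visit 6 → queue [10, 1, 7, 15, 4, 3, 9, 14, 2, 5]
Visit 10 → queue [1, 7, 15, 4, 3, 9, 14, 2, 5]
Visit 1; enqueue 11 → queue [7, 15, 4, 3, 9, 14, 2, 5, 11]
Visit 7 → queue [15, 4, 3, 9, 14, 2, 5, 11]
Visit 15 → queue [4, 3, 9, 14, 2, 5, 11]
Visit 4 → queue [3, 9, 14, 2, 5, 11]
Visit 3 → queue [9, 14, 2, 5, 11]
Visit 9 → queue [14, 2, 5, 11]
Visit 14 → queue [2, 5, 11]
Visit 2 → queue [5, 11]
Visit 5 → queue [11]
Visit 11 → queue []

13 8 12 6 10 1 7 15 4 3 9 14 2 5 11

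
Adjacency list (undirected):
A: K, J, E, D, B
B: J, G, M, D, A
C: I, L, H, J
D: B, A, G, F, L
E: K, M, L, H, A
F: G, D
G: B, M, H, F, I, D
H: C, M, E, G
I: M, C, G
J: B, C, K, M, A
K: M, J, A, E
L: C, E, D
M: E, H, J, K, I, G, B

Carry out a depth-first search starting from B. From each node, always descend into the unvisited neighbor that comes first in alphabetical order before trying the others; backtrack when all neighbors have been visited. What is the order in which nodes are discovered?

B → A → D → F → G → H → C → I → M → E → K → J → L

Visit B
B → A
A → D
D → F
F → G
G → H
H → C
C → I
I → M
M → E
E → K
K → J
E → L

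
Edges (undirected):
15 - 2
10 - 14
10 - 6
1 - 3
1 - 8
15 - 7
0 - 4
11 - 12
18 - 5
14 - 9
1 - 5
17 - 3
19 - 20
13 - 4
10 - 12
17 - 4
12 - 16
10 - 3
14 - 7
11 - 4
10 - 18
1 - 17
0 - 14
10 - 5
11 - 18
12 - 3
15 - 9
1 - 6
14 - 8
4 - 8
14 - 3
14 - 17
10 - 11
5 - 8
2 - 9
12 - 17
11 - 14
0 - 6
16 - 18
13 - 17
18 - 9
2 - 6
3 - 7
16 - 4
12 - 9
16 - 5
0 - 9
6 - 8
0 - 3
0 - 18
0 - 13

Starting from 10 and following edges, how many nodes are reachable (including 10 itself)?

BFS from 10 visits: 10, 18, 14, 12, 11, 6, 5, 3, 16, 9, 0, 17, 8, 7, 4, 2, 1, 15, 13
Reachable nodes: 19 of 21 total.

19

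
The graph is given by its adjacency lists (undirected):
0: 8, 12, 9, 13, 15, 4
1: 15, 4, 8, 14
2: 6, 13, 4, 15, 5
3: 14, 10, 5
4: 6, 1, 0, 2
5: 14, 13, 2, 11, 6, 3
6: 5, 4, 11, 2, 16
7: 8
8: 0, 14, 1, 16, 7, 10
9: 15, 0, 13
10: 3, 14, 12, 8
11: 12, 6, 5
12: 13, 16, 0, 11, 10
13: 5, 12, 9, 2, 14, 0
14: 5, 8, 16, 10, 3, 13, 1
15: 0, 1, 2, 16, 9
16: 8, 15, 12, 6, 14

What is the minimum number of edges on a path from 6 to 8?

Level 0: 6
Level 1: 2, 4, 5, 11, 16
Level 2: 0, 1, 3, 8, 12, 13, 14, 15
Level 3: 7, 9, 10
8 first appears at level 2.

2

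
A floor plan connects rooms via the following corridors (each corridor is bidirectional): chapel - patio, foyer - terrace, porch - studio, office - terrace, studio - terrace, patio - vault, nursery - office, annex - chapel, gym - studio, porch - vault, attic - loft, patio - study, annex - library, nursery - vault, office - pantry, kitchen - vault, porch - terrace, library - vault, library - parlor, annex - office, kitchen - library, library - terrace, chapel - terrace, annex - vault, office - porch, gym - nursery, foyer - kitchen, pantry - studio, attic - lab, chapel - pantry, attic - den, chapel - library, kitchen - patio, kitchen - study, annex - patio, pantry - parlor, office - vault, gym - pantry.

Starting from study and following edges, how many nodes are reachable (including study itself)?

16

BFS from study visits: study, patio, kitchen, vault, chapel, annex, library, foyer, porch, office, nursery, terrace, pantry, parlor, studio, gym
Reachable nodes: 16 of 20 total.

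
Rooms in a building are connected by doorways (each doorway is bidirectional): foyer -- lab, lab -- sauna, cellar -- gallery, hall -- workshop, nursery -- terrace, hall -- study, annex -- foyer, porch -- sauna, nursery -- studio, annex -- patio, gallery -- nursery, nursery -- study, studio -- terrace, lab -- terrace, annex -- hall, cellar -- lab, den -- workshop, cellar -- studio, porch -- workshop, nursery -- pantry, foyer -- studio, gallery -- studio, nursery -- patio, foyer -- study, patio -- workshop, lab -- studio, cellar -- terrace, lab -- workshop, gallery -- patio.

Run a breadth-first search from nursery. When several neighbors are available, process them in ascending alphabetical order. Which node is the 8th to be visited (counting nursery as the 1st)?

Visit nursery; enqueue gallery, pantry, patio, studio, study, terrace → queue [gallery, pantry, patio, studio, study, terrace]
Visit gallery; enqueue cellar → queue [pantry, patio, studio, study, terrace, cellar]
Visit pantry → queue [patio, studio, study, terrace, cellar]
Visit patio; enqueue annex, workshop → queue [studio, study, terrace, cellar, annex, workshop]
Visit studio; enqueue foyer, lab → queue [study, terrace, cellar, annex, workshop, foyer, lab]
Visit study; enqueue hall → queue [terrace, cellar, annex, workshop, foyer, lab, hall]
Visit terrace → queue [cellar, annex, workshop, foyer, lab, hall]
Visit cellar → queue [annex, workshop, foyer, lab, hall]
Visit annex → queue [workshop, foyer, lab, hall]
Visit workshop; enqueue den, porch → queue [foyer, lab, hall, den, porch]
Visit foyer → queue [lab, hall, den, porch]
Visit lab; enqueue sauna → queue [hall, den, porch, sauna]
Visit hall → queue [den, porch, sauna]
Visit den → queue [porch, sauna]
Visit porch → queue [sauna]
Visit sauna → queue []

Visit order: nursery, gallery, pantry, patio, studio, study, terrace, cellar, annex, workshop, foyer, lab, hall, den, porch, sauna

cellar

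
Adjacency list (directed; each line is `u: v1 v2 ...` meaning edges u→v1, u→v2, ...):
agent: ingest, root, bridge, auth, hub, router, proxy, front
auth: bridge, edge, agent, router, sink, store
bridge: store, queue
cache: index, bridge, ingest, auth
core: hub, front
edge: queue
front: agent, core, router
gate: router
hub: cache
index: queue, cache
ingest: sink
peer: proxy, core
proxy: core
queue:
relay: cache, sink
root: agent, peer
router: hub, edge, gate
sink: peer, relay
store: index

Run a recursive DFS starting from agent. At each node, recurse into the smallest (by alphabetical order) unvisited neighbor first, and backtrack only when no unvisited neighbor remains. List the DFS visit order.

agent → auth → bridge → queue → store → index → cache → ingest → sink → peer → core → front → router → edge → gate → hub → proxy → relay → root

Visit agent
agent → auth
auth → bridge
bridge → queue
bridge → store
store → index
index → cache
cache → ingest
ingest → sink
sink → peer
peer → core
core → front
front → router
router → edge
router → gate
router → hub
peer → proxy
sink → relay
agent → root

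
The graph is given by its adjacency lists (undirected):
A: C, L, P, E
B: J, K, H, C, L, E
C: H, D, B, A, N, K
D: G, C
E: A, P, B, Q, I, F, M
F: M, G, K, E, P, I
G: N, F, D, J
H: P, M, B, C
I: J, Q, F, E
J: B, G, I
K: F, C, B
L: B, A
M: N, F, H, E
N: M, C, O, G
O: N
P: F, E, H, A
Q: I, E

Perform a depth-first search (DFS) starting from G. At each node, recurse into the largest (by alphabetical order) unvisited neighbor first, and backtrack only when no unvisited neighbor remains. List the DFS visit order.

G → N → O → M → H → P → F → K → C → D → B → L → A → E → Q → I → J

Visit G
G → N
N → O
N → M
M → H
H → P
P → F
F → K
K → C
C → D
C → B
B → L
L → A
A → E
E → Q
Q → I
I → J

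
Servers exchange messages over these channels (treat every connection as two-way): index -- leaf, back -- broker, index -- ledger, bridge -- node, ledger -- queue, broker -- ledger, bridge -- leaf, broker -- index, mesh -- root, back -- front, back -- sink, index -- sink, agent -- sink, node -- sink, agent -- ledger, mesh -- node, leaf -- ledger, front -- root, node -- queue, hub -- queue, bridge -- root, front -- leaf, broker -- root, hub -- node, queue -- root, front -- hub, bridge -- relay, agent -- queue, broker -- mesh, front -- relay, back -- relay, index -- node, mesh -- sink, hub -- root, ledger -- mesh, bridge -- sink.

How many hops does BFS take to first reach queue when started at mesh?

2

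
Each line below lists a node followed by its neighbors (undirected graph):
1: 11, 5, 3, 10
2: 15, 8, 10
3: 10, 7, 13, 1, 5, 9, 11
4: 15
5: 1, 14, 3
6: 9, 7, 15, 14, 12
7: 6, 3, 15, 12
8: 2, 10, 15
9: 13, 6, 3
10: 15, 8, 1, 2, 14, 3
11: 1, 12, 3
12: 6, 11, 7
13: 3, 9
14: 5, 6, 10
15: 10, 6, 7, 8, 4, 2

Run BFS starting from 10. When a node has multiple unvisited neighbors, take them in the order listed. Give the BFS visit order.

10 → 15 → 8 → 1 → 2 → 14 → 3 → 6 → 7 → 4 → 11 → 5 → 13 → 9 → 12

Visit 10; enqueue 15, 8, 1, 2, 14, 3 → queue [15, 8, 1, 2, 14, 3]
Visit 15; enqueue 6, 7, 4 → queue [8, 1, 2, 14, 3, 6, 7, 4]
Visit 8 → queue [1, 2, 14, 3, 6, 7, 4]
Visit 1; enqueue 11, 5 → queue [2, 14, 3, 6, 7, 4, 11, 5]
Visit 2 → queue [14, 3, 6, 7, 4, 11, 5]
Visit 14 → queue [3, 6, 7, 4, 11, 5]
Visit 3; enqueue 13, 9 → queue [6, 7, 4, 11, 5, 13, 9]
Visit 6; enqueue 12 → queue [7, 4, 11, 5, 13, 9, 12]
Visit 7 → queue [4, 11, 5, 13, 9, 12]
Visit 4 → queue [11, 5, 13, 9, 12]
Visit 11 → queue [5, 13, 9, 12]
Visit 5 → queue [13, 9, 12]
Visit 13 → queue [9, 12]
Visit 9 → queue [12]
Visit 12 → queue []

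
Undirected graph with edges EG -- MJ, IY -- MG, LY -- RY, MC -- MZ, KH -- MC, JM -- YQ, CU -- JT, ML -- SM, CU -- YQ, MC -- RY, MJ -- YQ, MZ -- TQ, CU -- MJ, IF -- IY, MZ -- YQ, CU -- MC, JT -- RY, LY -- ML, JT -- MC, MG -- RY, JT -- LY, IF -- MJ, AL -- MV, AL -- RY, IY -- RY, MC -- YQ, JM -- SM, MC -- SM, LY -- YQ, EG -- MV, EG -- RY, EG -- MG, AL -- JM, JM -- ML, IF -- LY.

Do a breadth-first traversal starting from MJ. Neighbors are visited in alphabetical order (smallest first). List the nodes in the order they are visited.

MJ, CU, EG, IF, YQ, JT, MC, MG, MV, RY, IY, LY, JM, MZ, KH, SM, AL, ML, TQ

Visit MJ; enqueue CU, EG, IF, YQ → queue [CU, EG, IF, YQ]
Visit CU; enqueue JT, MC → queue [EG, IF, YQ, JT, MC]
Visit EG; enqueue MG, MV, RY → queue [IF, YQ, JT, MC, MG, MV, RY]
Visit IF; enqueue IY, LY → queue [YQ, JT, MC, MG, MV, RY, IY, LY]
Visit YQ; enqueue JM, MZ → queue [JT, MC, MG, MV, RY, IY, LY, JM, MZ]
Visit JT → queue [MC, MG, MV, RY, IY, LY, JM, MZ]
Visit MC; enqueue KH, SM → queue [MG, MV, RY, IY, LY, JM, MZ, KH, SM]
Visit MG → queue [MV, RY, IY, LY, JM, MZ, KH, SM]
Visit MV; enqueue AL → queue [RY, IY, LY, JM, MZ, KH, SM, AL]
Visit RY → queue [IY, LY, JM, MZ, KH, SM, AL]
Visit IY → queue [LY, JM, MZ, KH, SM, AL]
Visit LY; enqueue ML → queue [JM, MZ, KH, SM, AL, ML]
Visit JM → queue [MZ, KH, SM, AL, ML]
Visit MZ; enqueue TQ → queue [KH, SM, AL, ML, TQ]
Visit KH → queue [SM, AL, ML, TQ]
Visit SM → queue [AL, ML, TQ]
Visit AL → queue [ML, TQ]
Visit ML → queue [TQ]
Visit TQ → queue []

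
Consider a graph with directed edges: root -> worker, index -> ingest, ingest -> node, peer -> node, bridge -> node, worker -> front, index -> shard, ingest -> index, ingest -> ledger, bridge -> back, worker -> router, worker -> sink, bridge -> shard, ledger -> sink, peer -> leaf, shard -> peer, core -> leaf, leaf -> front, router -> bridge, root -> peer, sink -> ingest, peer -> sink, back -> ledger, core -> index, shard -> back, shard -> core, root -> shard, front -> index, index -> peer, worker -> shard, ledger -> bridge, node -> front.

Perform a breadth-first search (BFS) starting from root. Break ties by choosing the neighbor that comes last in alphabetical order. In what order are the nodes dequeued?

root, worker, shard, peer, sink, router, front, core, back, node, leaf, ingest, bridge, index, ledger

Visit root; enqueue worker, shard, peer → queue [worker, shard, peer]
Visit worker; enqueue sink, router, front → queue [shard, peer, sink, router, front]
Visit shard; enqueue core, back → queue [peer, sink, router, front, core, back]
Visit peer; enqueue node, leaf → queue [sink, router, front, core, back, node, leaf]
Visit sink; enqueue ingest → queue [router, front, core, back, node, leaf, ingest]
Visit router; enqueue bridge → queue [front, core, back, node, leaf, ingest, bridge]
Visit front; enqueue index → queue [core, back, node, leaf, ingest, bridge, index]
Visit core → queue [back, node, leaf, ingest, bridge, index]
Visit back; enqueue ledger → queue [node, leaf, ingest, bridge, index, ledger]
Visit node → queue [leaf, ingest, bridge, index, ledger]
Visit leaf → queue [ingest, bridge, index, ledger]
Visit ingest → queue [bridge, index, ledger]
Visit bridge → queue [index, ledger]
Visit index → queue [ledger]
Visit ledger → queue []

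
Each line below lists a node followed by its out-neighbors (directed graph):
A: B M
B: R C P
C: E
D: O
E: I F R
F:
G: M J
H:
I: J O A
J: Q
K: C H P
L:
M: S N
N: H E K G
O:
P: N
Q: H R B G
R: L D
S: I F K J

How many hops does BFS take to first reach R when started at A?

Level 0: A
Level 1: B, M
Level 2: C, N, P, R, S
Level 3: D, E, F, G, H, I, J, K, L
Level 4: O, Q
R first appears at level 2.

2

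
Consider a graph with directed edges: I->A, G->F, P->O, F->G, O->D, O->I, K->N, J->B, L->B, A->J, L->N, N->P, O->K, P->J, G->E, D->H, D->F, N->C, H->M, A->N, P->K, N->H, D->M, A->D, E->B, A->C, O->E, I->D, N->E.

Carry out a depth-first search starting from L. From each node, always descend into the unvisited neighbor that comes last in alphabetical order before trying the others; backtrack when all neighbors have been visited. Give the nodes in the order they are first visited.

Visit L
L → N
N → P
P → O
O → K
O → I
I → D
D → M
D → H
D → F
F → G
G → E
E → B
I → A
A → J
A → C

L, N, P, O, K, I, D, M, H, F, G, E, B, A, J, C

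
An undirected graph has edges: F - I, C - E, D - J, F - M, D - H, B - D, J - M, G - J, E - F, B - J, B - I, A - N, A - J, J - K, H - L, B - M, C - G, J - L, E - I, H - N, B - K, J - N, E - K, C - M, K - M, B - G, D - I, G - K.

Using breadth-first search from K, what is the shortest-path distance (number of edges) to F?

Level 0: K
Level 1: B, E, G, J, M
Level 2: A, C, D, F, I, L, N
Level 3: H
F first appears at level 2.

2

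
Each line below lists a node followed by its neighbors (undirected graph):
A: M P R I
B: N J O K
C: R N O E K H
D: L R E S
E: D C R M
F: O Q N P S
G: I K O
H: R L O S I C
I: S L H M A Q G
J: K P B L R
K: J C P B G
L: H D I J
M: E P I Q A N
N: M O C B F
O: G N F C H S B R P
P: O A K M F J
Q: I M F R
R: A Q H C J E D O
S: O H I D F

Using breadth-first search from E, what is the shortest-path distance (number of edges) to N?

Level 0: E
Level 1: C, D, M, R
Level 2: A, H, I, J, K, L, N, O, P, Q, S
Level 3: B, F, G
N first appears at level 2.

2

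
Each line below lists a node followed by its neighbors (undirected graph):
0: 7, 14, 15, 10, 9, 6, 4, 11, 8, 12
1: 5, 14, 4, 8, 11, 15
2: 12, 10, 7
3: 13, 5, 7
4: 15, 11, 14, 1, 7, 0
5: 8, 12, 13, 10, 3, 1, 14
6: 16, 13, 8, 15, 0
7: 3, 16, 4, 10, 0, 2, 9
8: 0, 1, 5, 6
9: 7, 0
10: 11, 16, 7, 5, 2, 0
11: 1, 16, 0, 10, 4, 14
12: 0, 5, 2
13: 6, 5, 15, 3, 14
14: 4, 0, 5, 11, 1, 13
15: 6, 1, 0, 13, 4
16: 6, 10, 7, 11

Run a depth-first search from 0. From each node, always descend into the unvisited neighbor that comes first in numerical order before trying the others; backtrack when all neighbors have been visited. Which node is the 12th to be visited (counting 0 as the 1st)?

Visit 0
0 → 4
4 → 1
1 → 5
5 → 3
3 → 7
7 → 2
2 → 10
10 → 11
11 → 14
14 → 13
13 → 6
6 → 8
6 → 15
6 → 16
2 → 12
7 → 9

Visit order: 0, 4, 1, 5, 3, 7, 2, 10, 11, 14, 13, 6, 8, 15, 16, 12, 9

6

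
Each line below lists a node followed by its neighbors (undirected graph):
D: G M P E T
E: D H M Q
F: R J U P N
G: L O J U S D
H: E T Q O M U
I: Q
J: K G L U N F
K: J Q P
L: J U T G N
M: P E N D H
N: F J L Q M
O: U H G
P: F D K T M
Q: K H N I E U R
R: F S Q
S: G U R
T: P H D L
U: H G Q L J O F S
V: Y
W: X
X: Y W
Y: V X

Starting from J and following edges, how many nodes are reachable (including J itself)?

BFS from J visits: J, F, G, K, L, N, U, P, R, D, O, S, Q, T, M, H, E, I
Reachable nodes: 18 of 22 total.

18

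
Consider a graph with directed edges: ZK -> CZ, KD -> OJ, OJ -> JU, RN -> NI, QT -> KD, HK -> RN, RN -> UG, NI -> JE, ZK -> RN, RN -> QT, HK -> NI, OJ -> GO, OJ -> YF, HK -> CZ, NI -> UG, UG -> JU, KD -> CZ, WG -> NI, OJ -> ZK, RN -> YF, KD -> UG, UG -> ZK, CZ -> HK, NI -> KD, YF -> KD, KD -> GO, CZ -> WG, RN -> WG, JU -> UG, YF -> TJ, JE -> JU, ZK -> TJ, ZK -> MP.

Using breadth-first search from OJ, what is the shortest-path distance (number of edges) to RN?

Level 0: OJ
Level 1: GO, JU, YF, ZK
Level 2: CZ, KD, MP, RN, TJ, UG
Level 3: HK, NI, QT, WG
Level 4: JE
RN first appears at level 2.

2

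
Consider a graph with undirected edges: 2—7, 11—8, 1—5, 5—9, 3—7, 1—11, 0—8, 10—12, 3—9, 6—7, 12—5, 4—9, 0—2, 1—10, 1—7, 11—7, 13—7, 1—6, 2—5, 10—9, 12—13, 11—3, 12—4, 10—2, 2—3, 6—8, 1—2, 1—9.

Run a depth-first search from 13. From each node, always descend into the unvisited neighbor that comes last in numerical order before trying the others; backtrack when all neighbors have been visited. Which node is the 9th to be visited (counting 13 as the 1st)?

Visit 13
13 → 12
12 → 10
10 → 9
9 → 5
5 → 2
2 → 7
7 → 11
11 → 8
8 → 6
6 → 1
8 → 0
11 → 3
9 → 4

Visit order: 13, 12, 10, 9, 5, 2, 7, 11, 8, 6, 1, 0, 3, 4

8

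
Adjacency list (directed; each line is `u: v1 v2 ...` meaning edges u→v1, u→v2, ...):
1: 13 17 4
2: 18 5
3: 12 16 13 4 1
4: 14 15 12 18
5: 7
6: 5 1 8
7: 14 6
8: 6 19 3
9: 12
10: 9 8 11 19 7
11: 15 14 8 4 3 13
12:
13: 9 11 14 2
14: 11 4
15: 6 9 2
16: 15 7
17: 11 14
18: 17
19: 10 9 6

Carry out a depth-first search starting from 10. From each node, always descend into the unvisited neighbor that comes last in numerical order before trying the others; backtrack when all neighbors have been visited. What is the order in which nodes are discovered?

Visit 10
10 → 19
19 → 9
9 → 12
19 → 6
6 → 8
8 → 3
3 → 16
16 → 15
15 → 2
2 → 18
18 → 17
17 → 14
14 → 11
11 → 13
11 → 4
2 → 5
5 → 7
3 → 1

10, 19, 9, 12, 6, 8, 3, 16, 15, 2, 18, 17, 14, 11, 13, 4, 5, 7, 1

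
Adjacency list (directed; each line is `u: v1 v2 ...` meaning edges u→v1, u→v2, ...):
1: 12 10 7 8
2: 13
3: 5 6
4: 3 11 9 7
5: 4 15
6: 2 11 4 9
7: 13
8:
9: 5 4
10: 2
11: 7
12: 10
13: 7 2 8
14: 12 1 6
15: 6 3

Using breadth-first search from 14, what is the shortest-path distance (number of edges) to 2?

Level 0: 14
Level 1: 1, 6, 12
Level 2: 2, 4, 7, 8, 9, 10, 11
Level 3: 3, 5, 13
Level 4: 15
2 first appears at level 2.

2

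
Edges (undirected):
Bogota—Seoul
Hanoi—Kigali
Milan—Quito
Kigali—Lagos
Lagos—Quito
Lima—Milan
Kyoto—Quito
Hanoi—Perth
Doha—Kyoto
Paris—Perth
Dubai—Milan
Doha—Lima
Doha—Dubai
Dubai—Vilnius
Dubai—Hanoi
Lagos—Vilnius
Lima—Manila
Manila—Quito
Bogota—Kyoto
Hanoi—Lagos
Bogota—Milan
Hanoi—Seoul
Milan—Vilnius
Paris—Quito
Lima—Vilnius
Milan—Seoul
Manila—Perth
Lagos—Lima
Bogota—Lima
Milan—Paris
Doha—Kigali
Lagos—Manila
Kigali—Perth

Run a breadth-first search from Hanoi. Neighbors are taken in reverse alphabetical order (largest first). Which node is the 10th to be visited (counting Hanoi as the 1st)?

Manila

Visit Hanoi; enqueue Seoul, Perth, Lagos, Kigali, Dubai → queue [Seoul, Perth, Lagos, Kigali, Dubai]
Visit Seoul; enqueue Milan, Bogota → queue [Perth, Lagos, Kigali, Dubai, Milan, Bogota]
Visit Perth; enqueue Paris, Manila → queue [Lagos, Kigali, Dubai, Milan, Bogota, Paris, Manila]
Visit Lagos; enqueue Vilnius, Quito, Lima → queue [Kigali, Dubai, Milan, Bogota, Paris, Manila, Vilnius, Quito, Lima]
Visit Kigali; enqueue Doha → queue [Dubai, Milan, Bogota, Paris, Manila, Vilnius, Quito, Lima, Doha]
Visit Dubai → queue [Milan, Bogota, Paris, Manila, Vilnius, Quito, Lima, Doha]
Visit Milan → queue [Bogota, Paris, Manila, Vilnius, Quito, Lima, Doha]
Visit Bogota; enqueue Kyoto → queue [Paris, Manila, Vilnius, Quito, Lima, Doha, Kyoto]
Visit Paris → queue [Manila, Vilnius, Quito, Lima, Doha, Kyoto]
Visit Manila → queue [Vilnius, Quito, Lima, Doha, Kyoto]
Visit Vilnius → queue [Quito, Lima, Doha, Kyoto]
Visit Quito → queue [Lima, Doha, Kyoto]
Visit Lima → queue [Doha, Kyoto]
Visit Doha → queue [Kyoto]
Visit Kyoto → queue []

Visit order: Hanoi, Seoul, Perth, Lagos, Kigali, Dubai, Milan, Bogota, Paris, Manila, Vilnius, Quito, Lima, Doha, Kyoto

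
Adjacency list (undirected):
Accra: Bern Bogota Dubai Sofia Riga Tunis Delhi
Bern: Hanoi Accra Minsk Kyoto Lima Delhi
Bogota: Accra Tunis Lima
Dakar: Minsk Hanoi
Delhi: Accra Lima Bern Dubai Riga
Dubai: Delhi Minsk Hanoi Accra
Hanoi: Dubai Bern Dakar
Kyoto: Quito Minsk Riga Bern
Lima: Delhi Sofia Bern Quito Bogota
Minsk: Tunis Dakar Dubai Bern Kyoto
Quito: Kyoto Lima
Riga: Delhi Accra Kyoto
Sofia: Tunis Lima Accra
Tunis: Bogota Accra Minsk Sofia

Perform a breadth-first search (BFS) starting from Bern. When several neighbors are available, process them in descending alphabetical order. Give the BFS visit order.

Visit Bern; enqueue Minsk, Lima, Kyoto, Hanoi, Delhi, Accra → queue [Minsk, Lima, Kyoto, Hanoi, Delhi, Accra]
Visit Minsk; enqueue Tunis, Dubai, Dakar → queue [Lima, Kyoto, Hanoi, Delhi, Accra, Tunis, Dubai, Dakar]
Visit Lima; enqueue Sofia, Quito, Bogota → queue [Kyoto, Hanoi, Delhi, Accra, Tunis, Dubai, Dakar, Sofia, Quito, Bogota]
Visit Kyoto; enqueue Riga → queue [Hanoi, Delhi, Accra, Tunis, Dubai, Dakar, Sofia, Quito, Bogota, Riga]
Visit Hanoi → queue [Delhi, Accra, Tunis, Dubai, Dakar, Sofia, Quito, Bogota, Riga]
Visit Delhi → queue [Accra, Tunis, Dubai, Dakar, Sofia, Quito, Bogota, Riga]
Visit Accra → queue [Tunis, Dubai, Dakar, Sofia, Quito, Bogota, Riga]
Visit Tunis → queue [Dubai, Dakar, Sofia, Quito, Bogota, Riga]
Visit Dubai → queue [Dakar, Sofia, Quito, Bogota, Riga]
Visit Dakar → queue [Sofia, Quito, Bogota, Riga]
Visit Sofia → queue [Quito, Bogota, Riga]
Visit Quito → queue [Bogota, Riga]
Visit Bogota → queue [Riga]
Visit Riga → queue []

Bern Minsk Lima Kyoto Hanoi Delhi Accra Tunis Dubai Dakar Sofia Quito Bogota Riga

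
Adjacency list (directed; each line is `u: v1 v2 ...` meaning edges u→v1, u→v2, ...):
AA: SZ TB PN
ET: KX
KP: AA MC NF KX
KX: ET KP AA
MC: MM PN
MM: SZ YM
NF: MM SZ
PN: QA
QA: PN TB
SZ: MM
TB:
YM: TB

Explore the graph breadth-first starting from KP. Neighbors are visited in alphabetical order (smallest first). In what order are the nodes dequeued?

KP → AA → KX → MC → NF → PN → SZ → TB → ET → MM → QA → YM

Visit KP; enqueue AA, KX, MC, NF → queue [AA, KX, MC, NF]
Visit AA; enqueue PN, SZ, TB → queue [KX, MC, NF, PN, SZ, TB]
Visit KX; enqueue ET → queue [MC, NF, PN, SZ, TB, ET]
Visit MC; enqueue MM → queue [NF, PN, SZ, TB, ET, MM]
Visit NF → queue [PN, SZ, TB, ET, MM]
Visit PN; enqueue QA → queue [SZ, TB, ET, MM, QA]
Visit SZ → queue [TB, ET, MM, QA]
Visit TB → queue [ET, MM, QA]
Visit ET → queue [MM, QA]
Visit MM; enqueue YM → queue [QA, YM]
Visit QA → queue [YM]
Visit YM → queue []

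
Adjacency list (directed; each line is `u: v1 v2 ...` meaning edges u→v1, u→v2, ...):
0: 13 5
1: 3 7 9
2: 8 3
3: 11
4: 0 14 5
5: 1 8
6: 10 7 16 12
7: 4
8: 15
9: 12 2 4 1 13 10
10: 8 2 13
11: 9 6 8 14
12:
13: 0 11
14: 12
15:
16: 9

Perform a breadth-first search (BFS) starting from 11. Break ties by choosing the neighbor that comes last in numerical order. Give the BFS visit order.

Visit 11; enqueue 14, 9, 8, 6 → queue [14, 9, 8, 6]
Visit 14; enqueue 12 → queue [9, 8, 6, 12]
Visit 9; enqueue 13, 10, 4, 2, 1 → queue [8, 6, 12, 13, 10, 4, 2, 1]
Visit 8; enqueue 15 → queue [6, 12, 13, 10, 4, 2, 1, 15]
Visit 6; enqueue 16, 7 → queue [12, 13, 10, 4, 2, 1, 15, 16, 7]
Visit 12 → queue [13, 10, 4, 2, 1, 15, 16, 7]
Visit 13; enqueue 0 → queue [10, 4, 2, 1, 15, 16, 7, 0]
Visit 10 → queue [4, 2, 1, 15, 16, 7, 0]
Visit 4; enqueue 5 → queue [2, 1, 15, 16, 7, 0, 5]
Visit 2; enqueue 3 → queue [1, 15, 16, 7, 0, 5, 3]
Visit 1 → queue [15, 16, 7, 0, 5, 3]
Visit 15 → queue [16, 7, 0, 5, 3]
Visit 16 → queue [7, 0, 5, 3]
Visit 7 → queue [0, 5, 3]
Visit 0 → queue [5, 3]
Visit 5 → queue [3]
Visit 3 → queue []

11 → 14 → 9 → 8 → 6 → 12 → 13 → 10 → 4 → 2 → 1 → 15 → 16 → 7 → 0 → 5 → 3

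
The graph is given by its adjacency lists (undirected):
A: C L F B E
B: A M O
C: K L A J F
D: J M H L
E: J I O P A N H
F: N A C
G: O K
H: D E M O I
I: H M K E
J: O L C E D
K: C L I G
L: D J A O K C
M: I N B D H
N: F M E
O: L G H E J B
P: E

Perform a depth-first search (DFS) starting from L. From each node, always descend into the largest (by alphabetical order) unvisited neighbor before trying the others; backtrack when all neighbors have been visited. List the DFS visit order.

L O J E P N M I K G C F A B H D

Visit L
L → O
O → J
J → E
E → P
E → N
N → M
M → I
I → K
K → G
K → C
C → F
F → A
A → B
I → H
H → D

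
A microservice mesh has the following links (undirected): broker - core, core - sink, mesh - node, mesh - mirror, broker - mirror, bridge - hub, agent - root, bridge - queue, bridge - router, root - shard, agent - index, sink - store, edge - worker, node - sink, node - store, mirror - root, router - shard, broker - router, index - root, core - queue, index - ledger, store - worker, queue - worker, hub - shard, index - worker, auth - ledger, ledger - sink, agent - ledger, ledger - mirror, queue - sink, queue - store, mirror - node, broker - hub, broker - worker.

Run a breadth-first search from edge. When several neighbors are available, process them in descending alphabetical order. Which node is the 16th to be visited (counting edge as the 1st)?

hub

Visit edge; enqueue worker → queue [worker]
Visit worker; enqueue store, queue, index, broker → queue [store, queue, index, broker]
Visit store; enqueue sink, node → queue [queue, index, broker, sink, node]
Visit queue; enqueue core, bridge → queue [index, broker, sink, node, core, bridge]
Visit index; enqueue root, ledger, agent → queue [broker, sink, node, core, bridge, root, ledger, agent]
Visit broker; enqueue router, mirror, hub → queue [sink, node, core, bridge, root, ledger, agent, router, mirror, hub]
Visit sink → queue [node, core, bridge, root, ledger, agent, router, mirror, hub]
Visit node; enqueue mesh → queue [core, bridge, root, ledger, agent, router, mirror, hub, mesh]
Visit core → queue [bridge, root, ledger, agent, router, mirror, hub, mesh]
Visit bridge → queue [root, ledger, agent, router, mirror, hub, mesh]
Visit root; enqueue shard → queue [ledger, agent, router, mirror, hub, mesh, shard]
Visit ledger; enqueue auth → queue [agent, router, mirror, hub, mesh, shard, auth]
Visit agent → queue [router, mirror, hub, mesh, shard, auth]
Visit router → queue [mirror, hub, mesh, shard, auth]
Visit mirror → queue [hub, mesh, shard, auth]
Visit hub → queue [mesh, shard, auth]
Visit mesh → queue [shard, auth]
Visit shard → queue [auth]
Visit auth → queue []

Visit order: edge, worker, store, queue, index, broker, sink, node, core, bridge, root, ledger, agent, router, mirror, hub, mesh, shard, auth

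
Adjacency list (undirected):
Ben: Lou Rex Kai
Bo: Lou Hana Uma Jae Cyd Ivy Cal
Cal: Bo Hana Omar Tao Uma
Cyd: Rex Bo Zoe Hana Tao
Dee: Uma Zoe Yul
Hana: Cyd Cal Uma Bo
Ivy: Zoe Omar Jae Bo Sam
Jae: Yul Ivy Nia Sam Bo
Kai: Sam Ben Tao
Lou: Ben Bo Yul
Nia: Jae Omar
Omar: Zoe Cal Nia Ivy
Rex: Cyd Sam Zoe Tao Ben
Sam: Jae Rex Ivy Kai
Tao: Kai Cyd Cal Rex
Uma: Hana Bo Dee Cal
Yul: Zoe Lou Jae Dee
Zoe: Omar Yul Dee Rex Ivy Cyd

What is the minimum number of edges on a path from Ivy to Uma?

2

Level 0: Ivy
Level 1: Bo, Jae, Omar, Sam, Zoe
Level 2: Cal, Cyd, Dee, Hana, Kai, Lou, Nia, Rex, Uma, Yul
Level 3: Ben, Tao
Uma first appears at level 2.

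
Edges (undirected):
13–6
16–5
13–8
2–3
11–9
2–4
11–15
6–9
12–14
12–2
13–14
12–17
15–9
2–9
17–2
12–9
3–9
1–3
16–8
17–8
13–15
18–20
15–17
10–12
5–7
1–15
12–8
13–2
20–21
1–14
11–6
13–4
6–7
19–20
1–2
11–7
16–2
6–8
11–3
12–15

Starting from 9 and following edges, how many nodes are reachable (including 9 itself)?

17

BFS from 9 visits: 9, 2, 3, 6, 11, 12, 15, 1, 4, 13, 16, 17, 7, 8, 10, 14, 5
Reachable nodes: 17 of 21 total.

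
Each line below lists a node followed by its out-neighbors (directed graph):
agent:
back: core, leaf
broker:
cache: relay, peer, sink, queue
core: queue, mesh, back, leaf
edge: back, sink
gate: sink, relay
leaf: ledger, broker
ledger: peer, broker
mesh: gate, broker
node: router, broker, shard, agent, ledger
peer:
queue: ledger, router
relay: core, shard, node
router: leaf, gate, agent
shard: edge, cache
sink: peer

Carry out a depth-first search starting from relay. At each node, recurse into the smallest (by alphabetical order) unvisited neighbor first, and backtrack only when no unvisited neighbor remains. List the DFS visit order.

relay -> core -> back -> leaf -> broker -> ledger -> peer -> mesh -> gate -> sink -> queue -> router -> agent -> node -> shard -> cache -> edge

Visit relay
relay → core
core → back
back → leaf
leaf → broker
leaf → ledger
ledger → peer
core → mesh
mesh → gate
gate → sink
core → queue
queue → router
router → agent
relay → node
node → shard
shard → cache
shard → edge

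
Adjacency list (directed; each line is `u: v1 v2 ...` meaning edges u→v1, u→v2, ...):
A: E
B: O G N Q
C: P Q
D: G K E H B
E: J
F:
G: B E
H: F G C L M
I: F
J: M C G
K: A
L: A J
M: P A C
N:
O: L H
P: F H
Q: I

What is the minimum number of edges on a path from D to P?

Level 0: D
Level 1: B, E, G, H, K
Level 2: A, C, F, J, L, M, N, O, Q
Level 3: I, P
P first appears at level 3.

3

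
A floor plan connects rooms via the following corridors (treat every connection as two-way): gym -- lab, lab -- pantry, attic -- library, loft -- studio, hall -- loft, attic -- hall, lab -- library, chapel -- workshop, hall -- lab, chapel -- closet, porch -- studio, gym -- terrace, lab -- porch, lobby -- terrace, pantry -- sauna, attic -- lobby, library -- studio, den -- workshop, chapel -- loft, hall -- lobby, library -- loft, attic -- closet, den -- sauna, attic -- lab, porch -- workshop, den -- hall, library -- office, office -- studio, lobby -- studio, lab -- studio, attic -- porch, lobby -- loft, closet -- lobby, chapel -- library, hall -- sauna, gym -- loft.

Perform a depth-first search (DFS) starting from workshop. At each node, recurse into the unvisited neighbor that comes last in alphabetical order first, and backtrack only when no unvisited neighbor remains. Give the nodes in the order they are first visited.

workshop porch studio office library loft lobby terrace gym lab pantry sauna hall den attic closet chapel

Visit workshop
workshop → porch
porch → studio
studio → office
office → library
library → loft
loft → lobby
lobby → terrace
terrace → gym
gym → lab
lab → pantry
pantry → sauna
sauna → hall
hall → den
hall → attic
attic → closet
closet → chapel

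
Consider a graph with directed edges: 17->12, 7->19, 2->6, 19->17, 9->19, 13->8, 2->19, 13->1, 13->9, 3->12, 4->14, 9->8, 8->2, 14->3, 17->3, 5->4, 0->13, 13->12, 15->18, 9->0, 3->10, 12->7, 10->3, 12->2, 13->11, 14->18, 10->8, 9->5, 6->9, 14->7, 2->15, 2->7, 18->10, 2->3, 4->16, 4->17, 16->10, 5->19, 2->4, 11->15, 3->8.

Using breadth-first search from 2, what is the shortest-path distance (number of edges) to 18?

Level 0: 2
Level 1: 3, 4, 6, 7, 15, 19
Level 2: 8, 9, 10, 12, 14, 16, 17, 18
Level 3: 0, 5
Level 4: 13
Level 5: 1, 11
18 first appears at level 2.

2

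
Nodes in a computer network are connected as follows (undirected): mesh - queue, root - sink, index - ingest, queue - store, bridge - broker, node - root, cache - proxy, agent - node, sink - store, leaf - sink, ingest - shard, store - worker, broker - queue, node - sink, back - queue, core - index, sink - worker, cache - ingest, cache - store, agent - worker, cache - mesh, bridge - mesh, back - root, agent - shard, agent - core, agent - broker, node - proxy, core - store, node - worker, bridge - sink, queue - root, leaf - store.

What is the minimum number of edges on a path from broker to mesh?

Level 0: broker
Level 1: agent, bridge, queue
Level 2: back, core, mesh, node, root, shard, sink, store, worker
Level 3: cache, index, ingest, leaf, proxy
mesh first appears at level 2.

2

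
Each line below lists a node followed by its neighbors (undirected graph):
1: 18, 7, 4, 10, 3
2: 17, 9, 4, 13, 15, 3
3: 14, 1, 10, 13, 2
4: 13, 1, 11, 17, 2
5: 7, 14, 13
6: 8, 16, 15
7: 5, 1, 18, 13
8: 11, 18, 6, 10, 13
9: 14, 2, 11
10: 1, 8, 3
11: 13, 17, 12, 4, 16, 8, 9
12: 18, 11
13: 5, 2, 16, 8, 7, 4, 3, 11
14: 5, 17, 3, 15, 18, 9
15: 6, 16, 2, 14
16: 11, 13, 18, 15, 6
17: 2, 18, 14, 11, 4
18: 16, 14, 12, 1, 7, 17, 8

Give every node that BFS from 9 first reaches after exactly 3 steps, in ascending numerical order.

1, 6, 7, 10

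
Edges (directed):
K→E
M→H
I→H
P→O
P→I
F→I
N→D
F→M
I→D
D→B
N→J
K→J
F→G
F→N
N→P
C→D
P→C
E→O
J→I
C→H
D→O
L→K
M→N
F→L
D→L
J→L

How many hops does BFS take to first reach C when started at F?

Level 0: F
Level 1: G, I, L, M, N
Level 2: D, H, J, K, P
Level 3: B, C, E, O
C first appears at level 3.

3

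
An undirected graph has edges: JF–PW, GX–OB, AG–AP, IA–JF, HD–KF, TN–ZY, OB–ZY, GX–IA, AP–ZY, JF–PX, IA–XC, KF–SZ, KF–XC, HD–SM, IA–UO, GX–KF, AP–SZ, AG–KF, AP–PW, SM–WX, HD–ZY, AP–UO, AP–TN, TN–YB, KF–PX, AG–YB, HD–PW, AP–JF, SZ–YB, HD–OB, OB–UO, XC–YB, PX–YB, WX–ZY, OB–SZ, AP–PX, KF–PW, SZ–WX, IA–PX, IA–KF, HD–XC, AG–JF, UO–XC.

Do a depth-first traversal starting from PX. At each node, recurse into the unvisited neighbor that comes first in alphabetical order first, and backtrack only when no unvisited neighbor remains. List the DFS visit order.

Visit PX
PX → AP
AP → AG
AG → JF
JF → IA
IA → GX
GX → KF
KF → HD
HD → OB
OB → SZ
SZ → WX
WX → SM
WX → ZY
ZY → TN
TN → YB
YB → XC
XC → UO
HD → PW

PX -> AP -> AG -> JF -> IA -> GX -> KF -> HD -> OB -> SZ -> WX -> SM -> ZY -> TN -> YB -> XC -> UO -> PW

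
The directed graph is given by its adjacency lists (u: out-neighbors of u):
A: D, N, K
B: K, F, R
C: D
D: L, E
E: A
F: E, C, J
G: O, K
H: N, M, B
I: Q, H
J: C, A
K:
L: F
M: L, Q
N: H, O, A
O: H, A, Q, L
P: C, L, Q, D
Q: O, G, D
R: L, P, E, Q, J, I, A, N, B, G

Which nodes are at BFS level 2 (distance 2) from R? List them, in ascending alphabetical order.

Level 0: R
Level 1: A, B, E, G, I, J, L, N, P, Q
Level 2: C, D, F, H, K, O
Level 3: M

C, D, F, H, K, O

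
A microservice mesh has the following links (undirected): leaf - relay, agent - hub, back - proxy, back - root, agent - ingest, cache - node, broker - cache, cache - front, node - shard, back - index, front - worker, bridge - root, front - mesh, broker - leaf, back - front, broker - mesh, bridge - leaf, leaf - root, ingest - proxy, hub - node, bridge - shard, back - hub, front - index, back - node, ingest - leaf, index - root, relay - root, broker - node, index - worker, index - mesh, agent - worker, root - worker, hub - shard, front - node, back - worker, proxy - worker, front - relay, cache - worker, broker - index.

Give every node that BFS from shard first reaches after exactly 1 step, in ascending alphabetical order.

Level 0: shard
Level 1: bridge, hub, node
Level 2: agent, back, broker, cache, front, leaf, root
Level 3: index, ingest, mesh, proxy, relay, worker

bridge, hub, node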